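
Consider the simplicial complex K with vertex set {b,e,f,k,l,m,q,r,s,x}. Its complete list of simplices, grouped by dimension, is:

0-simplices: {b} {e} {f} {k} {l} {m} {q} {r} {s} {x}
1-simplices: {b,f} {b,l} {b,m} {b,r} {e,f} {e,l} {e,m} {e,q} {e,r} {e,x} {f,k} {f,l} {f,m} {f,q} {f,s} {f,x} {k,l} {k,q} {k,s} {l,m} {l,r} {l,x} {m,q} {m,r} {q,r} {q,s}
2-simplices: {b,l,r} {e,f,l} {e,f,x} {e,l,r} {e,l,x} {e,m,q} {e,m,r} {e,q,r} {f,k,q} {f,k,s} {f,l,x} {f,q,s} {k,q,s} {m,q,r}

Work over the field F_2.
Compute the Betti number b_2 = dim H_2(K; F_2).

b_2=3

n_0=10 n_1=26 n_2=14  [Z2]
∂1: piv[bf,bl,bm,br,ef,eq,ex,fk,fs] rk=9  ker:el,em,er,fl,fm,fq,fx,kl,kq,ks,lm,lr,lx,mq,mr,qr,qs
∂2: piv[blr,efl,efx,elr,elx,emq,emr,eqr,fkq,fks,fqs] rk=11  ker:flx,kqs,mqr
b_2=(14−11)−0=3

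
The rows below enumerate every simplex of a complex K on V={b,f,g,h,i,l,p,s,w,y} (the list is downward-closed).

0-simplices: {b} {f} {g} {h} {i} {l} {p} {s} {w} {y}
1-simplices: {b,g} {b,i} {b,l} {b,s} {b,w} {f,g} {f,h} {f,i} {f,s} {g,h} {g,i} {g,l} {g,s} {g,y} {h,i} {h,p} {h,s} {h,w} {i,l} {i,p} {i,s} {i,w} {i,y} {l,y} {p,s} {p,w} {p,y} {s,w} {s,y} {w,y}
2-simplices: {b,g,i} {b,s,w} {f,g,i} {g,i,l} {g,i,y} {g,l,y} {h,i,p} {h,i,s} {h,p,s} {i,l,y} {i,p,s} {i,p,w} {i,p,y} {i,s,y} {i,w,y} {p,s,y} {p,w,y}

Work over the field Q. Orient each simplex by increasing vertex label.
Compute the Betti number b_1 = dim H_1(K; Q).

b_1=8

n_0=10 n_1=30 n_2=17  [Q]
∂1: piv[bg,bi,bl,bs,bw,fg,fh,gy,hp] rk=9  ker:fi,fs,gh,gi,gl,gs,hi,hs,hw,il,ip,is,iw,iy,ly,ps,pw,py,sw,sy,wy
∂2: piv[bgi,bsw,fgi,gil,giy,gly,hip,his,hps,ipw,ipy,isy,iwy] rk=13  ker:ily,ips,psy,pwy
b_1=(30−9)−13=8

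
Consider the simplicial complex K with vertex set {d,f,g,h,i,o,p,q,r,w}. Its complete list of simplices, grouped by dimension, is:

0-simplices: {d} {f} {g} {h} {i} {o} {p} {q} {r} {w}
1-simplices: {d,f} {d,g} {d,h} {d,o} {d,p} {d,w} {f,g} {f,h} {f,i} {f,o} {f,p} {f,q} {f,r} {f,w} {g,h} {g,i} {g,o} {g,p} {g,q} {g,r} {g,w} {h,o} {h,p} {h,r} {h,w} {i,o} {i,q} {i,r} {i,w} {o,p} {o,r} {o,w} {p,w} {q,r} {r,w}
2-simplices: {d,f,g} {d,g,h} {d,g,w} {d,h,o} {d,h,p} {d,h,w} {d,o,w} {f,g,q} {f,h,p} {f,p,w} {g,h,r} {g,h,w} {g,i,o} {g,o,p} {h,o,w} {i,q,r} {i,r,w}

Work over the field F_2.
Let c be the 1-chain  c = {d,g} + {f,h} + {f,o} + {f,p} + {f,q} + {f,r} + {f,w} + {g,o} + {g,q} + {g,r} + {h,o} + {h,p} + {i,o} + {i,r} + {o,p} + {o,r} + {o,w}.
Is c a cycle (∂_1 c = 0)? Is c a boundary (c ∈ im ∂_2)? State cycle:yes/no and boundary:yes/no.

cycle:no boundary:no

n_0=10 n_1=35 n_2=17  [Z2]
∂1: piv[df,dg,dh,do,dp,dw,fi,fq,fr] rk=9  ker:fg,fh,fo,fp,fw,gh,gi,go,gp,gq,gr,gw,ho,hp,hr,hw,io,iq,ir,iw,op,or,ow,pw,qr,rw
∂2: piv[dfg,dgh,dgw,dho,dhp,dhw,dow,fgq,fhp,fpw,ghr,gio,gop,iqr,irw] rk=15  ker:ghw,how
∂1c = {d} + {h} + {o} + {p}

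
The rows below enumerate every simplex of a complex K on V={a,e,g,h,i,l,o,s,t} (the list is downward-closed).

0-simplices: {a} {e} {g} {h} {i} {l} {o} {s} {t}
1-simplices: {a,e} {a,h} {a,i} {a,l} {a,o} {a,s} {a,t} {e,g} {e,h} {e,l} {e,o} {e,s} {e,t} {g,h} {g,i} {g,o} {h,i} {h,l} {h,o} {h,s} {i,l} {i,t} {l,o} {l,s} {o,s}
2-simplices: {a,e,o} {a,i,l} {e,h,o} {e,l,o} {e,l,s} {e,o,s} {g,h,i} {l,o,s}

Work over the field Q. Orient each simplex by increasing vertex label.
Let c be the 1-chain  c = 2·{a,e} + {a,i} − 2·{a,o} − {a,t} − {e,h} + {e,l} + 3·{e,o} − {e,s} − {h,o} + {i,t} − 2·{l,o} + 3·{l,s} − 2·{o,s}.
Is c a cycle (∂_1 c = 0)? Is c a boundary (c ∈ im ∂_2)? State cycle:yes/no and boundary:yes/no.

n_0=9 n_1=25 n_2=8  [Q]
∂1: piv[ae,ah,ai,al,ao,as,at,eg] rk=8  ker:eh,el,eo,es,et,gh,gi,go,hi,hl,ho,hs,il,it,lo,ls,os
∂2: piv[aeo,ail,eho,elo,els,eos,ghi] rk=7  ker:los
∂1c = 0
c vs im∂2: residual ≠ 0 ⇒ not boundary

cycle:yes boundary:no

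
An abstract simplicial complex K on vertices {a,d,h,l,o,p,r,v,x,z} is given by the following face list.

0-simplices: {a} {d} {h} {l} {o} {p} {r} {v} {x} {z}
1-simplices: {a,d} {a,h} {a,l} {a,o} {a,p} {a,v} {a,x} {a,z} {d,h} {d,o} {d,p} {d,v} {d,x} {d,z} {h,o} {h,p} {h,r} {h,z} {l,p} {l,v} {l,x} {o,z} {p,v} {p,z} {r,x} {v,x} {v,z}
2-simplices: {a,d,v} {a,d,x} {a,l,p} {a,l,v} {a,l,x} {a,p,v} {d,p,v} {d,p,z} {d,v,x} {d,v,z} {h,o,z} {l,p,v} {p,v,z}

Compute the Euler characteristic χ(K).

n_0=10 n_1=27 n_2=13
χ=+10−27+13=-4

χ(K)=-4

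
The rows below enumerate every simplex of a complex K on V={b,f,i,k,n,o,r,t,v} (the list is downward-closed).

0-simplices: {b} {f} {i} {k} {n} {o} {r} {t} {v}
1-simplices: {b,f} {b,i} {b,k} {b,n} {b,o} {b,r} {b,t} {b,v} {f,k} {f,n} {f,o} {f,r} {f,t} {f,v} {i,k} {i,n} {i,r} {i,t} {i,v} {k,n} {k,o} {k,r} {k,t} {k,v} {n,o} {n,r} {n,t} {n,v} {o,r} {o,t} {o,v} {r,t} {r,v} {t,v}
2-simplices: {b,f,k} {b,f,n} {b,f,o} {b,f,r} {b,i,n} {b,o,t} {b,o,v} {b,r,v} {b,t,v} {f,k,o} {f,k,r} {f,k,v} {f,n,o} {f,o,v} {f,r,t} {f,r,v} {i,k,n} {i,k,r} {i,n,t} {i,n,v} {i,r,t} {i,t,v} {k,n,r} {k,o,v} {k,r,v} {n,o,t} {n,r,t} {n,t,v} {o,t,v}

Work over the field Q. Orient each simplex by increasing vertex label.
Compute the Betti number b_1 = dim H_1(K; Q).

n_0=9 n_1=34 n_2=29  [Q]
∂1: piv[bf,bi,bk,bn,bo,br,bt,bv] rk=8  ker:fk,fn,fo,fr,ft,fv,ik,in,ir,it,iv,kn,ko,kr,kt,kv,no,nr,nt,nv,or,ot,ov,rt,rv,tv
∂2: piv[bfk,bfn,bfo,bfr,bin,bot,bov,brv,btv,fko,fkr,fkv,fno,fov,frt,ikn,ikr,int,inv,irt,itv,knr,not] rk=23  ker:frv,kov,krv,nrt,ntv,otv
b_1=(34−8)−23=3

b_1=3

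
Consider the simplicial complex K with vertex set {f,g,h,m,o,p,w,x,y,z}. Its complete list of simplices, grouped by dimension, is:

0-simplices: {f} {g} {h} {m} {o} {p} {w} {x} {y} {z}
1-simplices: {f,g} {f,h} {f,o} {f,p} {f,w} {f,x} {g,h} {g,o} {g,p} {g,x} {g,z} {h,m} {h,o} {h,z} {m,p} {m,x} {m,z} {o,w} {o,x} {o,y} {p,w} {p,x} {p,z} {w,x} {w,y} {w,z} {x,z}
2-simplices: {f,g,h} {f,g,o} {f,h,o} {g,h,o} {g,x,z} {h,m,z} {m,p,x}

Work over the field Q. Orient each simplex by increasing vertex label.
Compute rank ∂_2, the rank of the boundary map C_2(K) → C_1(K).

n_0=10 n_1=27 n_2=7  [Q]
∂1: piv[fg,fh,fo,fp,fw,fx,gz,hm,oy] rk=9  ker:gh,go,gp,gx,ho,hz,mp,mx,mz,ow,ox,pw,px,pz,wx,wy,wz,xz
∂2: piv[fgh,fgo,fho,gxz,hmz,mpx] rk=6  ker:gho
rk∂_2=6

rank∂_2=6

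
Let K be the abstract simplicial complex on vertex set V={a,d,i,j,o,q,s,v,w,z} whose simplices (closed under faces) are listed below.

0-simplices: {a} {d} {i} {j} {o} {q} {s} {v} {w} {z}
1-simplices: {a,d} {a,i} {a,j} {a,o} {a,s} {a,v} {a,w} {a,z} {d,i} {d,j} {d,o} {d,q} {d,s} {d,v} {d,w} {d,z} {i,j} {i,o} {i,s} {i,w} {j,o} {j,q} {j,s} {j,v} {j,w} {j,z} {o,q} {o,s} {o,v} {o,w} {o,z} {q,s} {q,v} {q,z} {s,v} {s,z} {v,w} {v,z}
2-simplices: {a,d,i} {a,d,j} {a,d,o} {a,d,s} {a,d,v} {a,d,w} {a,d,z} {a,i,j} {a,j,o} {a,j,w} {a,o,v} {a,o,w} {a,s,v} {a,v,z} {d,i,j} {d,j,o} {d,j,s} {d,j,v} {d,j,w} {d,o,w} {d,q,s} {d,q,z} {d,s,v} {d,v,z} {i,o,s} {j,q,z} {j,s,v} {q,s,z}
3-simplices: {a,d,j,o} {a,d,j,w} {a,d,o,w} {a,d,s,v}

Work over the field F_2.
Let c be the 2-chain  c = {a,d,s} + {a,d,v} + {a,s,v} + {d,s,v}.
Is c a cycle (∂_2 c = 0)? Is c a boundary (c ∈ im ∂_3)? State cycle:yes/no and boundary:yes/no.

n_0=10 n_1=38 n_2=28 n_3=4  [Z2]
∂1: piv[ad,ai,aj,ao,as,av,aw,az,dq] rk=9  ker:di,dj,do,ds,dv,dw,dz,ij,io,is,iw,jo,jq,js,jv,jw,jz,oq,os,ov,ow,oz,qs,qv,qz,sv,sz,vw,vz
∂2: piv[adi,adj,ado,ads,adv,adw,adz,aij,ajo,ajw,aov,aow,asv,avz,djs,djv,dqs,dqz,ios,jqz,qsz] rk=21  ker:dij,djo,djw,dow,dsv,dvz,jsv
∂3: piv[adjo,adjw,adow,adsv] rk=4
∂2c = 0
c vs im∂3: reduces to 0 ⇒ boundary

cycle:yes boundary:yes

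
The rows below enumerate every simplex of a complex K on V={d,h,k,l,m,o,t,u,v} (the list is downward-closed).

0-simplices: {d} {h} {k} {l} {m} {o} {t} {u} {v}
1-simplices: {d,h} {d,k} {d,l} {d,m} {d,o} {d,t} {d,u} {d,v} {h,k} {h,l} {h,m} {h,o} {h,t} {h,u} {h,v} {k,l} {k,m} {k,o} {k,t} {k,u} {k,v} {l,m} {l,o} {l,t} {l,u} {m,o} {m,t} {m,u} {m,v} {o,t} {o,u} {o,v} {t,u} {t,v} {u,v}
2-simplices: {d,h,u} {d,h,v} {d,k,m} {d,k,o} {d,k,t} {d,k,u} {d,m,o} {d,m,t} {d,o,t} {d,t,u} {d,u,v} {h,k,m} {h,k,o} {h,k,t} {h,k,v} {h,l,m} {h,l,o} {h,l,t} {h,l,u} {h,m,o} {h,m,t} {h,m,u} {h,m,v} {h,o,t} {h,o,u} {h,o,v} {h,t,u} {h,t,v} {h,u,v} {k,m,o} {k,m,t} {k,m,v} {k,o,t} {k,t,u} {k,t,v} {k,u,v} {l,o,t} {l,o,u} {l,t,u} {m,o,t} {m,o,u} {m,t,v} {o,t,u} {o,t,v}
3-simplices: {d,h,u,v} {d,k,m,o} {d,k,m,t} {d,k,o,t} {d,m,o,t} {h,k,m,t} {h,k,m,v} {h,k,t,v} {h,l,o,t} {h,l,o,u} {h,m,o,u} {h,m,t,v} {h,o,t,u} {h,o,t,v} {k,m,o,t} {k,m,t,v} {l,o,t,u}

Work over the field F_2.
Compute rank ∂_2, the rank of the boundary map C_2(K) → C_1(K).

rank∂_2=25

n_0=9 n_1=35 n_2=44 n_3=17  [Z2]
∂1: piv[dh,dk,dl,dm,do,dt,du,dv] rk=8  ker:hk,hl,hm,ho,ht,hu,hv,kl,km,ko,kt,ku,kv,lm,lo,lt,lu,mo,mt,mu,mv,ot,ou,ov,tu,tv,uv
∂2: piv[dhu,dhv,dkm,dko,dkt,dku,dmo,dmt,dot,dtu,duv,hkm,hko,hkt,hkv,hlm,hlo,hlt,hlu,hmu,hmv,hou,hov,htu,htv] rk=25  ker:hmo,hmt,hot,huv,kmo,kmt,kmv,kot,ktu,ktv,kuv,lot,lou,ltu,mot,mou,mtv,otu,otv
∂3: piv[dhuv,dkmo,dkmt,dkot,dmot,hkmt,hkmv,hktv,hlot,hlou,hmou,hmtv,hotu,hotv,lotu] rk=15  ker:kmot,kmtv
rk∂_2=25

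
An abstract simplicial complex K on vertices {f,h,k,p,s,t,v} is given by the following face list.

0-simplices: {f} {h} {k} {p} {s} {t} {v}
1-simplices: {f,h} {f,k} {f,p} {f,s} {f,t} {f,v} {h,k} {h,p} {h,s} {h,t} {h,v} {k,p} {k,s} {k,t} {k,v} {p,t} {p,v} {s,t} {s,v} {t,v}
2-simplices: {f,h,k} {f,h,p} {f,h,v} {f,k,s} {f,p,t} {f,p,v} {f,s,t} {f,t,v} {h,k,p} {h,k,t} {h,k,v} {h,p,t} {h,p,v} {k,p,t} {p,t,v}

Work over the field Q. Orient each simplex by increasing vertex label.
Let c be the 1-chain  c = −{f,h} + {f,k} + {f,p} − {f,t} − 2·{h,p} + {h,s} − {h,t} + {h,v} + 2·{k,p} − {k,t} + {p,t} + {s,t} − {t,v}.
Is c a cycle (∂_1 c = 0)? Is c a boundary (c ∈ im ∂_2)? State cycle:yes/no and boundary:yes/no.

n_0=7 n_1=20 n_2=15  [Q]
∂1: piv[fh,fk,fp,fs,ft,fv] rk=6  ker:hk,hp,hs,ht,hv,kp,ks,kt,kv,pt,pv,st,sv,tv
∂2: piv[fhk,fhp,fhv,fks,fpt,fpv,fst,ftv,hkp,hkt,hkv,hpt] rk=12  ker:hpv,kpt,ptv
∂1c = 0
c vs im∂2: residual ≠ 0 ⇒ not boundary

cycle:yes boundary:no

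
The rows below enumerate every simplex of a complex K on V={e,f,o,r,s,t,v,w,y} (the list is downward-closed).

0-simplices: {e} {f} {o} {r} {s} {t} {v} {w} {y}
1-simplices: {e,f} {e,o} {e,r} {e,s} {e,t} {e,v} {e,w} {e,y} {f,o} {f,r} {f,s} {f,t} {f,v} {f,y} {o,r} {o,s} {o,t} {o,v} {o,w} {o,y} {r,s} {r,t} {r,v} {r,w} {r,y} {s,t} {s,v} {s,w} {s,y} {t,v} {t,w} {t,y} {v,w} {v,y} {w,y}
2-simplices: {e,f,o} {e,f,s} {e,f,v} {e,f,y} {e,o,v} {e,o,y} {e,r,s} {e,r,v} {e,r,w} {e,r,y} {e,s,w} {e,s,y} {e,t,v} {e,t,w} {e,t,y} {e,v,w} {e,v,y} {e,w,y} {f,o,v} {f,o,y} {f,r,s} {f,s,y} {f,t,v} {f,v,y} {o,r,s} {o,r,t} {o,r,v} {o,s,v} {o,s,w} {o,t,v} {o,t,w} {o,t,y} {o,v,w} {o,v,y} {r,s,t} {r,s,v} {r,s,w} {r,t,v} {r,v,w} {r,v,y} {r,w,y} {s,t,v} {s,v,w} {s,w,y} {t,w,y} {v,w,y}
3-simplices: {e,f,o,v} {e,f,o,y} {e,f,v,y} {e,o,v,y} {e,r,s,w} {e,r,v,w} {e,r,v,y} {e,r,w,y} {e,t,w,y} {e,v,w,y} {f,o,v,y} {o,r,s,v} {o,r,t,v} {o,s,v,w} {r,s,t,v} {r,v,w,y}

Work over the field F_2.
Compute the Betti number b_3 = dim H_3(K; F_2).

b_3=2

n_0=9 n_1=35 n_2=46 n_3=16  [Z2]
∂1: piv[ef,eo,er,es,et,ev,ew,ey] rk=8  ker:fo,fr,fs,ft,fv,fy,or,os,ot,ov,ow,oy,rs,rt,rv,rw,ry,st,sv,sw,sy,tv,tw,ty,vw,vy,wy
∂2: piv[efo,efs,efv,efy,eov,eoy,ers,erv,erw,ery,esw,esy,etv,etw,ety,evw,evy,ewy,frs,ftv,ors,ort,orv,osv,osw,otv,rst] rk=27  ker:fov,foy,fsy,fvy,otw,oty,ovw,ovy,rsv,rsw,rtv,rvw,rvy,rwy,stv,svw,swy,twy,vwy
∂3: piv[efov,efoy,efvy,eovy,ersw,ervw,ervy,erwy,etwy,evwy,orsv,ortv,osvw,rstv] rk=14  ker:fovy,rvwy
b_3=(16−14)−0=2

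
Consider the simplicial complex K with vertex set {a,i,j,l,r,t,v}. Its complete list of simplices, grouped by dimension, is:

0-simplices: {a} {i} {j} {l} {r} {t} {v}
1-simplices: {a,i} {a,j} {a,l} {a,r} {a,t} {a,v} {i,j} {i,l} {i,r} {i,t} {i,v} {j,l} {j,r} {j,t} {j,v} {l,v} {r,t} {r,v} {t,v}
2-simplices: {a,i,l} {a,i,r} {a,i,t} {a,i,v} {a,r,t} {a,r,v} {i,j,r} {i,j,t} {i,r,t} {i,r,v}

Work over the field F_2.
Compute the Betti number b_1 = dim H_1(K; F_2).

b_1=5

n_0=7 n_1=19 n_2=10  [Z2]
∂1: piv[ai,aj,al,ar,at,av] rk=6  ker:ij,il,ir,it,iv,jl,jr,jt,jv,lv,rt,rv,tv
∂2: piv[ail,air,ait,aiv,art,arv,ijr,ijt] rk=8  ker:irt,irv
b_1=(19−6)−8=5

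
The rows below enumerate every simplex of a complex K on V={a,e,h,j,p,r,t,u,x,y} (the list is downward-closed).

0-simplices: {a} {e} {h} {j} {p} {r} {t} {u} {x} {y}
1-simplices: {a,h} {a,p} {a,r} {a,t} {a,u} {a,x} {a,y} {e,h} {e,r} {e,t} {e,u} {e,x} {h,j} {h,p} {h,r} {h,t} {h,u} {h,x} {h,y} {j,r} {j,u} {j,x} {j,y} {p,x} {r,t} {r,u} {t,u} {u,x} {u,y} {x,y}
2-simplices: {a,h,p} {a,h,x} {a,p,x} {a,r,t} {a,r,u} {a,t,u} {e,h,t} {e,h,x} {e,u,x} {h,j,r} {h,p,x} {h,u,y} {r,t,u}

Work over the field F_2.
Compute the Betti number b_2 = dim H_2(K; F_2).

b_2=2

n_0=10 n_1=30 n_2=13  [Z2]
∂1: piv[ah,ap,ar,at,au,ax,ay,eh,hj] rk=9  ker:er,et,eu,ex,hp,hr,ht,hu,hx,hy,jr,ju,jx,jy,px,rt,ru,tu,ux,uy,xy
∂2: piv[ahp,ahx,apx,art,aru,atu,eht,ehx,eux,hjr,huy] rk=11  ker:hpx,rtu
b_2=(13−11)−0=2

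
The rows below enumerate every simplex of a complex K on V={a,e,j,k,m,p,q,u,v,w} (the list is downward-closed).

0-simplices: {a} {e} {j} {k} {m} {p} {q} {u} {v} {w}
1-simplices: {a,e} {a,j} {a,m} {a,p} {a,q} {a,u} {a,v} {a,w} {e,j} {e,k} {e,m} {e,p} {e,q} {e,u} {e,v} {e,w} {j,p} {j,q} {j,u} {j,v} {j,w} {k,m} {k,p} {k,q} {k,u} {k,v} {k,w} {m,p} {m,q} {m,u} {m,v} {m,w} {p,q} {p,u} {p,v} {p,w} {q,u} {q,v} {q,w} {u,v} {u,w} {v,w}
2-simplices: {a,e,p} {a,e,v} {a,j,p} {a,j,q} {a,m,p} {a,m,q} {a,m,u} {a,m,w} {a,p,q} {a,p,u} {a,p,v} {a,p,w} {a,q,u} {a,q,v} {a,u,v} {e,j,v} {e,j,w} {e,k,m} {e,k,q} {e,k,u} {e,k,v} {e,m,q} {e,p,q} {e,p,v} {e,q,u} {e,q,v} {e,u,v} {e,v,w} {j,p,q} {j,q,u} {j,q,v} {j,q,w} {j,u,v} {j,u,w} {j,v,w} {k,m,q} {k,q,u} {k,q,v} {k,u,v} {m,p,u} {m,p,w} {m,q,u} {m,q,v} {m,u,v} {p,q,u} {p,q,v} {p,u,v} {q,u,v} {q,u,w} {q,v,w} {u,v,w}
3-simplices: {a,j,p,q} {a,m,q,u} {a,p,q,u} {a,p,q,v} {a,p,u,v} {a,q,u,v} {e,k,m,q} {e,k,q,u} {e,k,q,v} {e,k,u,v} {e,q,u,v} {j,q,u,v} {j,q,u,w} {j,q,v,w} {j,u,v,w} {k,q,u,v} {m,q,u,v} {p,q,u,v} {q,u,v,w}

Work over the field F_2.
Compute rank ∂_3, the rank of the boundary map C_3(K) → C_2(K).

n_0=10 n_1=42 n_2=51 n_3=19  [Z2]
∂1: piv[ae,aj,am,ap,aq,au,av,aw,ek] rk=9  ker:ej,em,ep,eq,eu,ev,ew,jp,jq,ju,jv,jw,km,kp,kq,ku,kv,kw,mp,mq,mu,mv,mw,pq,pu,pv,pw,qu,qv,qw,uv,uw,vw
∂2: piv[aep,aev,ajp,ajq,amp,amq,amu,amw,apq,apu,apv,apw,aqu,aqv,auv,ejv,ejw,ekm,ekq,eku,ekv,emq,epq,equ,evw,jqu,jqv,jqw,juw,mqv] rk=30  ker:epv,eqv,euv,jpq,juv,jvw,kmq,kqu,kqv,kuv,mpu,mpw,mqu,muv,pqu,pqv,puv,quv,quw,qvw,uvw
∂3: piv[ajpq,amqu,apqu,apqv,apuv,aquv,ekmq,ekqu,ekqv,ekuv,equv,jquv,jquw,jqvw,juvw,mquv] rk=16  ker:kquv,pquv,quvw
rk∂_3=16

rank∂_3=16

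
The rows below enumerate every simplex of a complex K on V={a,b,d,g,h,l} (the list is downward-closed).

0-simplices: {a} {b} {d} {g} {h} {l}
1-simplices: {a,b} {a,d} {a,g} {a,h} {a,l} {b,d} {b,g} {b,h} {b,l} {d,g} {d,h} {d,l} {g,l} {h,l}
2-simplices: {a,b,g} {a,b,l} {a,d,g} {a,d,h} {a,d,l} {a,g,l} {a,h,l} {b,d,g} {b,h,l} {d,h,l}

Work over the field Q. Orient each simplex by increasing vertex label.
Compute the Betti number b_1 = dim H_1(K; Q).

n_0=6 n_1=14 n_2=10  [Q]
∂1: piv[ab,ad,ag,ah,al] rk=5  ker:bd,bg,bh,bl,dg,dh,dl,gl,hl
∂2: piv[abg,abl,adg,adh,adl,agl,ahl,bdg,bhl] rk=9  ker:dhl
b_1=(14−5)−9=0

b_1=0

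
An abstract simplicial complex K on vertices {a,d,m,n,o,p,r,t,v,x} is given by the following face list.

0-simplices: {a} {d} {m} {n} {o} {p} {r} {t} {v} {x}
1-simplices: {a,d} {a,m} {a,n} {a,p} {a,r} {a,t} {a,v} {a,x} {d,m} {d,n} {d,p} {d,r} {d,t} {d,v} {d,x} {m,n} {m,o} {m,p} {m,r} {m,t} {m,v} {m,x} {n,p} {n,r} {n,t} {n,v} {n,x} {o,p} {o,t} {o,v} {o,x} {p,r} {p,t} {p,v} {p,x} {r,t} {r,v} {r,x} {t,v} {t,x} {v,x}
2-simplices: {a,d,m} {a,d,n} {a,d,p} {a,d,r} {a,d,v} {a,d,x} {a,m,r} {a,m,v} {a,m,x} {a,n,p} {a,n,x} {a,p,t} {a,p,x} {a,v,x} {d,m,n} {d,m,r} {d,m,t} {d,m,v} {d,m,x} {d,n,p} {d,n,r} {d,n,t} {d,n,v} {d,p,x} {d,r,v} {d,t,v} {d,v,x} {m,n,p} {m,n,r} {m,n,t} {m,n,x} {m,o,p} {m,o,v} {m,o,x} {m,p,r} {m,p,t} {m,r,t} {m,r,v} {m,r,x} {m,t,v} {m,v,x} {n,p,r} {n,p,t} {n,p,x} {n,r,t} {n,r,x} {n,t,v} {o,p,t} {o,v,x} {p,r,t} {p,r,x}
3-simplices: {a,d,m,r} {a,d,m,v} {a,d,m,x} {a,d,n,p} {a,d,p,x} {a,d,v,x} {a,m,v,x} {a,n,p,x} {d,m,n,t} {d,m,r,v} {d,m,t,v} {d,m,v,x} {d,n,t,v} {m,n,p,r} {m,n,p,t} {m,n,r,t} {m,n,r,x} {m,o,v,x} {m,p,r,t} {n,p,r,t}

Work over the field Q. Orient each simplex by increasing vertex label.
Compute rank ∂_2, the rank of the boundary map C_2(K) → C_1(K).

rank∂_2=30

n_0=10 n_1=41 n_2=51 n_3=20  [Q]
∂1: piv[ad,am,an,ap,ar,at,av,ax,mo] rk=9  ker:dm,dn,dp,dr,dt,dv,dx,mn,mp,mr,mt,mv,mx,np,nr,nt,nv,nx,op,ot,ov,ox,pr,pt,pv,px,rt,rv,rx,tv,tx,vx
∂2: piv[adm,adn,adp,adr,adv,adx,amr,amv,amx,anp,anx,apt,apx,avx,dmn,dmt,dnr,dnt,dnv,drv,dtv,mnp,mop,mov,mox,mpr,mpt,mrt,mrx,opt] rk=30  ker:dmr,dmv,dmx,dnp,dpx,dvx,mnr,mnt,mnx,mrv,mtv,mvx,npr,npt,npx,nrt,nrx,ntv,ovx,prt,prx
∂3: piv[admr,admv,admx,adnp,adpx,advx,amvx,anpx,dmnt,dmrv,dmtv,dntv,mnpr,mnpt,mnrt,mnrx,movx,mprt] rk=18  ker:dmvx,nprt
rk∂_2=30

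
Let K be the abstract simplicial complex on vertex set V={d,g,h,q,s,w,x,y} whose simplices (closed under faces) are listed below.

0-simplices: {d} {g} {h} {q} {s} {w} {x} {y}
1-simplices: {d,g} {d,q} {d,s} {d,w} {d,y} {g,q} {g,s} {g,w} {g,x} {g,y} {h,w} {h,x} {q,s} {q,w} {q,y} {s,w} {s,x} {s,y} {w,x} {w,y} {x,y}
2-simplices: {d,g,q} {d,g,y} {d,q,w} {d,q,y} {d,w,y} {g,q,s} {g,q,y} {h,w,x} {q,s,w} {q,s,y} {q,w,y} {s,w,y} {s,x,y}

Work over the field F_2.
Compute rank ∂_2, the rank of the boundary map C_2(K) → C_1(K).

rank∂_2=10

n_0=8 n_1=21 n_2=13  [Z2]
∂1: piv[dg,dq,ds,dw,dy,gx,hw] rk=7  ker:gq,gs,gw,gy,hx,qs,qw,qy,sw,sx,sy,wx,wy,xy
∂2: piv[dgq,dgy,dqw,dqy,dwy,gqs,hwx,qsw,qsy,sxy] rk=10  ker:gqy,qwy,swy
rk∂_2=10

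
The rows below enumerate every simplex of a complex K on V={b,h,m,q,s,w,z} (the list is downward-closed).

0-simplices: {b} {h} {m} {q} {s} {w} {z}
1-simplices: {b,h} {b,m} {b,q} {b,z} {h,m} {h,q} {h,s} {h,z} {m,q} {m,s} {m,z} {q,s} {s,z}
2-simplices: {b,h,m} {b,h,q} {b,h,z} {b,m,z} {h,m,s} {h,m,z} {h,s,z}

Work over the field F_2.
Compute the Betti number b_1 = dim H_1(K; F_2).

n_0=7 n_1=13 n_2=7  [Z2]
∂1: piv[bh,bm,bq,bz,hs] rk=5  ker:hm,hq,hz,mq,ms,mz,qs,sz
∂2: piv[bhm,bhq,bhz,bmz,hms,hsz] rk=6  ker:hmz
b_1=(13−5)−6=2

b_1=2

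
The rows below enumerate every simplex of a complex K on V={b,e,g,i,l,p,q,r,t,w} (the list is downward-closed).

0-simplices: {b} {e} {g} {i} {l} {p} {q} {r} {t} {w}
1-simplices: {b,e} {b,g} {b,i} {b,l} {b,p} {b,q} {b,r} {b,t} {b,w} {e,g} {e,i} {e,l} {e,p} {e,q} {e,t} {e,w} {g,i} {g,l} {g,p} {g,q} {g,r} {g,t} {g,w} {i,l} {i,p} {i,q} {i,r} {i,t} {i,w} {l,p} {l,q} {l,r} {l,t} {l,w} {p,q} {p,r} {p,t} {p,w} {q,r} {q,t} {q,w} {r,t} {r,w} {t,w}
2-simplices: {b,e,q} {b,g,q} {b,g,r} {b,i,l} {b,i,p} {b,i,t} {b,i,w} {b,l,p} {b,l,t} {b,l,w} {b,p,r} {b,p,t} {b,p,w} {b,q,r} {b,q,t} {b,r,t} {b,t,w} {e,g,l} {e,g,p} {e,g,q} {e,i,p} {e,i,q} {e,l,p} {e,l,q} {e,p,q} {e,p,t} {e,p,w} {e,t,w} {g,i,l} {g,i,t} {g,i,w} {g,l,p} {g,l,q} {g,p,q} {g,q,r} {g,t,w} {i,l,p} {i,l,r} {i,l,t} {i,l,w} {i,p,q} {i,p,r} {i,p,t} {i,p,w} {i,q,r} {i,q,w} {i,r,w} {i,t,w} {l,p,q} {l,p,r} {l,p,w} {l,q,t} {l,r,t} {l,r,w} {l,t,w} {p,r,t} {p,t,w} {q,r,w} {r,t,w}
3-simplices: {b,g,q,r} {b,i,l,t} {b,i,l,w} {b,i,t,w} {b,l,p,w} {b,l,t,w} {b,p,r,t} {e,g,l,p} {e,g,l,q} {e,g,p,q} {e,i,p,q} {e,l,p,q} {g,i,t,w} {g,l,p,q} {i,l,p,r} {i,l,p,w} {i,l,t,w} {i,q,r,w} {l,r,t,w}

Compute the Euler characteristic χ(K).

χ(K)=6

n_0=10 n_1=44 n_2=59 n_3=19
χ=+10−44+59−19=6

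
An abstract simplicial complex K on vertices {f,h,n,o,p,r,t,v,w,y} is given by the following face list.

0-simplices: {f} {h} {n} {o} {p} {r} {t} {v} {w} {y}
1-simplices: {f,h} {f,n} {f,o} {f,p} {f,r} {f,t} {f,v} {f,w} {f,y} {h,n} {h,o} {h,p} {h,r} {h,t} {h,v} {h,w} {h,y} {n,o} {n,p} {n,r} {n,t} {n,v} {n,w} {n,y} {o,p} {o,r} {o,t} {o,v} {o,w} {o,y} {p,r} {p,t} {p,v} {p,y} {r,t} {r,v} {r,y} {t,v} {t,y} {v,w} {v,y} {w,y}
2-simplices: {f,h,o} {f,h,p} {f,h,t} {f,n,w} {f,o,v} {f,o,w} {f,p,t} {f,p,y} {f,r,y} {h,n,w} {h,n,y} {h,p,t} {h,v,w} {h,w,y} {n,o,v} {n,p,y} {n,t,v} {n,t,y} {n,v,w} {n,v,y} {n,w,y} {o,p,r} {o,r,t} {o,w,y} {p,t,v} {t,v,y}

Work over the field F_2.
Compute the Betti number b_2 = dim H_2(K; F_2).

b_2=3

n_0=10 n_1=42 n_2=26  [Z2]
∂1: piv[fh,fn,fo,fp,fr,ft,fv,fw,fy] rk=9  ker:hn,ho,hp,hr,ht,hv,hw,hy,no,np,nr,nt,nv,nw,ny,op,or,ot,ov,ow,oy,pr,pt,pv,py,rt,rv,ry,tv,ty,vw,vy,wy
∂2: piv[fho,fhp,fht,fnw,fov,fow,fpt,fpy,fry,hnw,hny,hvw,hwy,nov,npy,ntv,nty,nvw,nvy,opr,ort,owy,ptv] rk=23  ker:hpt,nwy,tvy
b_2=(26−23)−0=3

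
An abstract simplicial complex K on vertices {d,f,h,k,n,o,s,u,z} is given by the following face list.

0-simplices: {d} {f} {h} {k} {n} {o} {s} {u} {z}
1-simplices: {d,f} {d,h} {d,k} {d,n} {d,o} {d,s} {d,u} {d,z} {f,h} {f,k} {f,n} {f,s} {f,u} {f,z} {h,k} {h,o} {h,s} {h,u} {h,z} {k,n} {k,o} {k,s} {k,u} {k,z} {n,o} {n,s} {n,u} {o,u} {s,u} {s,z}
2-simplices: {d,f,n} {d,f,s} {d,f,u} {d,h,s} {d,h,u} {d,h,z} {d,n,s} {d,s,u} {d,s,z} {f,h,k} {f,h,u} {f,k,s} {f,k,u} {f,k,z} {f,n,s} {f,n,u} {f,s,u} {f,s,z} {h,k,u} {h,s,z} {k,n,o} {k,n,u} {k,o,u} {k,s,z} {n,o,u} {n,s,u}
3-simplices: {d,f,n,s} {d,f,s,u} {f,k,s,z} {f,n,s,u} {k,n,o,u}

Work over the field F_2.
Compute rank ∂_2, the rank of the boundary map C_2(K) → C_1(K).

rank∂_2=19

n_0=9 n_1=30 n_2=26 n_3=5  [Z2]
∂1: piv[df,dh,dk,dn,do,ds,du,dz] rk=8  ker:fh,fk,fn,fs,fu,fz,hk,ho,hs,hu,hz,kn,ko,ks,ku,kz,no,ns,nu,ou,su,sz
∂2: piv[dfn,dfs,dfu,dhs,dhu,dhz,dns,dsu,dsz,fhk,fhu,fks,fku,fkz,fnu,fsz,kno,knu,kou] rk=19  ker:fns,fsu,hku,hsz,ksz,nou,nsu
∂3: piv[dfns,dfsu,fksz,fnsu,knou] rk=5
rk∂_2=19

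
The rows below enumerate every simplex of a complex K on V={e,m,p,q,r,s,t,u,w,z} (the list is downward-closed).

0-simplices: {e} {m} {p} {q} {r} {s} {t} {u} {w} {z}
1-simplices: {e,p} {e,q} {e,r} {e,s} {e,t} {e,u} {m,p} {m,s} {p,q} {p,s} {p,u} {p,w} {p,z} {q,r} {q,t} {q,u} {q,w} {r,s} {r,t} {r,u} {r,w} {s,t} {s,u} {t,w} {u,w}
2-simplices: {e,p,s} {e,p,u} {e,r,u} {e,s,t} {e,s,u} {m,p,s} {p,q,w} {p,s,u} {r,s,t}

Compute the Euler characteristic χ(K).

n_0=10 n_1=25 n_2=9
χ=+10−25+9=-6

χ(K)=-6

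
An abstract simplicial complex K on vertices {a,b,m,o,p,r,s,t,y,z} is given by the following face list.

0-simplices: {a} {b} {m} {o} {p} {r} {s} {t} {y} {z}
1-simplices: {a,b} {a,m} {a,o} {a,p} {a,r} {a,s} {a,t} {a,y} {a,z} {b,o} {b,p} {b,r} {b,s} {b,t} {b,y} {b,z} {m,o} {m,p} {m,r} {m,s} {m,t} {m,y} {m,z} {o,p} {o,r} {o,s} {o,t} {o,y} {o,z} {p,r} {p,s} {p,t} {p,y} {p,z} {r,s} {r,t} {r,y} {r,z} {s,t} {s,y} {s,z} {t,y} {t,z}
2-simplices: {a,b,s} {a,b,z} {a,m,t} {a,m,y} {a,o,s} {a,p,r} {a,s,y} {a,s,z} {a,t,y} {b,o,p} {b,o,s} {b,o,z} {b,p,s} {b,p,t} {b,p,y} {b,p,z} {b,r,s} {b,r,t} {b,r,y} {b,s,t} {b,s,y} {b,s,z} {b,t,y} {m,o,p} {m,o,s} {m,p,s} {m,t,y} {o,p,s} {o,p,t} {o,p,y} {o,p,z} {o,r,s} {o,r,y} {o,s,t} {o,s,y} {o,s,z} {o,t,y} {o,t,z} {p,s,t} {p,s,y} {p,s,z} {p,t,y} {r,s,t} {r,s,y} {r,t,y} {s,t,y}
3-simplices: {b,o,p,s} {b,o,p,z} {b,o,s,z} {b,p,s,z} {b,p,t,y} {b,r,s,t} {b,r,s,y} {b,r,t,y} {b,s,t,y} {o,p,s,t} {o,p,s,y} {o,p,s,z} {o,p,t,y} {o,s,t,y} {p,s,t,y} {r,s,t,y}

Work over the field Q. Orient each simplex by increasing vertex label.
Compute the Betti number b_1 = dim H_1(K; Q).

b_1=6

n_0=10 n_1=43 n_2=46 n_3=16  [Q]
∂1: piv[ab,am,ao,ap,ar,as,at,ay,az] rk=9  ker:bo,bp,br,bs,bt,by,bz,mo,mp,mr,ms,mt,my,mz,op,or,os,ot,oy,oz,pr,ps,pt,py,pz,rs,rt,ry,rz,st,sy,sz,ty,tz
∂2: piv[abs,abz,amt,amy,aos,apr,asy,asz,aty,bop,bos,boz,bps,bpt,bpy,bpz,brs,brt,bry,bst,bsy,bty,mop,mos,opt,opy,ors,otz] rk=28  ker:bsz,mps,mty,ops,opz,ory,ost,osy,osz,oty,pst,psy,psz,pty,rst,rsy,rty,sty
∂3: piv[bops,bopz,bosz,bpsz,bpty,brst,brsy,brty,bsty,opst,opsy,opty,osty] rk=13  ker:opsz,psty,rsty
b_1=(43−9)−28=6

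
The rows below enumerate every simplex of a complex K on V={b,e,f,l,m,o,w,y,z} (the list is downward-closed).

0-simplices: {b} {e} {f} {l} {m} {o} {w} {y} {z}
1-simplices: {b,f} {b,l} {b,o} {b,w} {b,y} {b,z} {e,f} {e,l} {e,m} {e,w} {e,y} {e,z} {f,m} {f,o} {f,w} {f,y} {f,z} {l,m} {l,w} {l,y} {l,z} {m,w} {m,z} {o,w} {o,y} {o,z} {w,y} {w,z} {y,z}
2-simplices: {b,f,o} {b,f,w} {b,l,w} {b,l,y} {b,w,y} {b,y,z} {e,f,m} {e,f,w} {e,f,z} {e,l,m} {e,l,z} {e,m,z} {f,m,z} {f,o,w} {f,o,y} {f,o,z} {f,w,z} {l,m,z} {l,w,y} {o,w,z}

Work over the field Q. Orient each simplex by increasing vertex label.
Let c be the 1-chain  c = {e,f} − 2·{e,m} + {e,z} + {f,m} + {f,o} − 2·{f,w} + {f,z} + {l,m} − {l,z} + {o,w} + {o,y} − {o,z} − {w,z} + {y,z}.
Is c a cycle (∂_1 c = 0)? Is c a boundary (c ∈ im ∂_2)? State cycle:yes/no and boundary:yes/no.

n_0=9 n_1=29 n_2=20  [Q]
∂1: piv[bf,bl,bo,bw,by,bz,ef,em] rk=8  ker:el,ew,ey,ez,fm,fo,fw,fy,fz,lm,lw,ly,lz,mw,mz,ow,oy,oz,wy,wz,yz
∂2: piv[bfo,bfw,blw,bly,bwy,byz,efm,efw,efz,elm,elz,emz,fow,foy,foz,fwz] rk=16  ker:fmz,lmz,lwy,owz
∂1c = 0
c vs im∂2: residual ≠ 0 ⇒ not boundary

cycle:yes boundary:no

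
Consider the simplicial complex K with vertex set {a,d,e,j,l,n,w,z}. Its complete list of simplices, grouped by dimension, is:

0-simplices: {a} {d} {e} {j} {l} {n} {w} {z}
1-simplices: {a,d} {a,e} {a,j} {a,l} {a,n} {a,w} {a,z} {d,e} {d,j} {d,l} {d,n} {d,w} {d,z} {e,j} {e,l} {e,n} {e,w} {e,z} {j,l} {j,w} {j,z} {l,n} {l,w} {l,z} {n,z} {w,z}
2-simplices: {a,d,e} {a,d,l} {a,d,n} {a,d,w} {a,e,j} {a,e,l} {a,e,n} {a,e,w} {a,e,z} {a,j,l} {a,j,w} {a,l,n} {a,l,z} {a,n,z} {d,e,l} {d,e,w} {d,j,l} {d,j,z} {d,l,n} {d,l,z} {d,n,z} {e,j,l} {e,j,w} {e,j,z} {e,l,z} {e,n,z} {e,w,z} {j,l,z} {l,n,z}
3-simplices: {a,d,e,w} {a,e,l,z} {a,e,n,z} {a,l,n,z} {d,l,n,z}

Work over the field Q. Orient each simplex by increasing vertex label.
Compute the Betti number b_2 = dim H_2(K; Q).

n_0=8 n_1=26 n_2=29 n_3=5  [Q]
∂1: piv[ad,ae,aj,al,an,aw,az] rk=7  ker:de,dj,dl,dn,dw,dz,ej,el,en,ew,ez,jl,jw,jz,ln,lw,lz,nz,wz
∂2: piv[ade,adl,adn,adw,aej,ael,aen,aew,aez,ajl,ajw,aln,alz,anz,djl,djz,dlz,ewz] rk=18  ker:del,dew,dln,dnz,ejl,ejw,ejz,elz,enz,jlz,lnz
∂3: piv[adew,aelz,aenz,alnz,dlnz] rk=5
b_2=(29−18)−5=6

b_2=6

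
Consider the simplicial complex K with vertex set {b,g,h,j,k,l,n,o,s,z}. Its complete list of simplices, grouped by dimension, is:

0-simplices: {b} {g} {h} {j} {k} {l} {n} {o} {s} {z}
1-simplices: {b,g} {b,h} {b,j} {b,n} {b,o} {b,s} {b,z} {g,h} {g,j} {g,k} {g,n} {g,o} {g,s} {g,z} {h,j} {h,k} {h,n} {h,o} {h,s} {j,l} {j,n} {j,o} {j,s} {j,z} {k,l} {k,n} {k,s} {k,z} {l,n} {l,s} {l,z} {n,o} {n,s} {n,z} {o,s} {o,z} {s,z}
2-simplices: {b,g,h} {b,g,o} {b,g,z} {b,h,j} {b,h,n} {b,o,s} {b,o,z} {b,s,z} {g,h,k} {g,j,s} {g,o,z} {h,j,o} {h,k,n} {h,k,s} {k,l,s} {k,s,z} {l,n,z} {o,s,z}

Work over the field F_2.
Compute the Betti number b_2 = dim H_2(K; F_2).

n_0=10 n_1=37 n_2=18  [Z2]
∂1: piv[bg,bh,bj,bn,bo,bs,bz,gk,jl] rk=9  ker:gh,gj,gn,go,gs,gz,hj,hk,hn,ho,hs,jn,jo,js,jz,kl,kn,ks,kz,ln,ls,lz,no,ns,nz,os,oz,sz
∂2: piv[bgh,bgo,bgz,bhj,bhn,bos,boz,bsz,ghk,gjs,hjo,hkn,hks,kls,ksz,lnz] rk=16  ker:goz,osz
b_2=(18−16)−0=2

b_2=2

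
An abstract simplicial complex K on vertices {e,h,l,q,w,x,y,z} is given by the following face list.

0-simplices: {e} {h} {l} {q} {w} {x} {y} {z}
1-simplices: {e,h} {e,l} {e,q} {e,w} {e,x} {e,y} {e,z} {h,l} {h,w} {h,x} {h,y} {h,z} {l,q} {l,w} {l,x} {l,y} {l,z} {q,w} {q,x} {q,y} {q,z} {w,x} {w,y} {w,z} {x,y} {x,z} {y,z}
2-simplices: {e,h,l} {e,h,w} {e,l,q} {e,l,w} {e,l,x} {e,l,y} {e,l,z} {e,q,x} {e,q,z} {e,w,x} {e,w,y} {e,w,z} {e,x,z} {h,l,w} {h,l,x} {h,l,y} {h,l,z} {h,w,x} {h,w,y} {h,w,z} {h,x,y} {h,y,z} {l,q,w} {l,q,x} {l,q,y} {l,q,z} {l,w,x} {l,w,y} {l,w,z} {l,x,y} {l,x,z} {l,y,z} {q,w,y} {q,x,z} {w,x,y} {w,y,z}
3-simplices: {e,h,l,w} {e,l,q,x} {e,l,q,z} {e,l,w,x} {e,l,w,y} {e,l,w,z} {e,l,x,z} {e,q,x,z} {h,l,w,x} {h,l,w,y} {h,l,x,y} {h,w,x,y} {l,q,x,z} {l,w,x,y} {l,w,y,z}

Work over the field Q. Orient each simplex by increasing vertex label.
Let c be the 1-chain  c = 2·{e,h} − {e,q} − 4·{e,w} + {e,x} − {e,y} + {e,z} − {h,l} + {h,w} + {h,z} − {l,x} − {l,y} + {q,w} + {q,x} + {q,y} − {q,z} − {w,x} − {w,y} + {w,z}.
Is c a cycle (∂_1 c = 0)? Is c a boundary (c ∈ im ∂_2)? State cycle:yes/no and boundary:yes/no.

n_0=8 n_1=27 n_2=36 n_3=15  [Q]
∂1: piv[eh,el,eq,ew,ex,ey,ez] rk=7  ker:hl,hw,hx,hy,hz,lq,lw,lx,ly,lz,qw,qx,qy,qz,wx,wy,wz,xy,xz,yz
∂2: piv[ehl,ehw,elq,elw,elx,ely,elz,eqx,eqz,ewx,ewy,ewz,exz,hlx,hly,hlz,hxy,hyz,lqw,lqy] rk=20  ker:hlw,hwx,hwy,hwz,lqx,lqz,lwx,lwy,lwz,lxy,lxz,lyz,qwy,qxz,wxy,wyz
∂3: piv[ehlw,elqx,elqz,elwx,elwy,elwz,elxz,eqxz,hlwx,hlwy,hlxy,hwxy,lwyz] rk=13  ker:lqxz,lwxy
∂1c = 2·{e} + {h} + {l} − 3·{q} − {w} − 2·{y} + 2·{z}

cycle:no boundary:no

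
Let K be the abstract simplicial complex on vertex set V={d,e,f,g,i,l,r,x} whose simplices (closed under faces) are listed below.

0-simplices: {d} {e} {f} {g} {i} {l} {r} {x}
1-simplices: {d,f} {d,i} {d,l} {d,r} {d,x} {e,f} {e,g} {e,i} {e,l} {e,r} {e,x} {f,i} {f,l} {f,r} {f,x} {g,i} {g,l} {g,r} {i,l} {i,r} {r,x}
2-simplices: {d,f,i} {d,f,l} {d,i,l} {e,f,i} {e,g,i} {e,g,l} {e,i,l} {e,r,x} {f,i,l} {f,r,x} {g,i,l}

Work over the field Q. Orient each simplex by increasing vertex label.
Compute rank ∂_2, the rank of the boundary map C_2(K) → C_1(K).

rank∂_2=9

n_0=8 n_1=21 n_2=11  [Q]
∂1: piv[df,di,dl,dr,dx,ef,eg] rk=7  ker:ei,el,er,ex,fi,fl,fr,fx,gi,gl,gr,il,ir,rx
∂2: piv[dfi,dfl,dil,efi,egi,egl,eil,erx,frx] rk=9  ker:fil,gil
rk∂_2=9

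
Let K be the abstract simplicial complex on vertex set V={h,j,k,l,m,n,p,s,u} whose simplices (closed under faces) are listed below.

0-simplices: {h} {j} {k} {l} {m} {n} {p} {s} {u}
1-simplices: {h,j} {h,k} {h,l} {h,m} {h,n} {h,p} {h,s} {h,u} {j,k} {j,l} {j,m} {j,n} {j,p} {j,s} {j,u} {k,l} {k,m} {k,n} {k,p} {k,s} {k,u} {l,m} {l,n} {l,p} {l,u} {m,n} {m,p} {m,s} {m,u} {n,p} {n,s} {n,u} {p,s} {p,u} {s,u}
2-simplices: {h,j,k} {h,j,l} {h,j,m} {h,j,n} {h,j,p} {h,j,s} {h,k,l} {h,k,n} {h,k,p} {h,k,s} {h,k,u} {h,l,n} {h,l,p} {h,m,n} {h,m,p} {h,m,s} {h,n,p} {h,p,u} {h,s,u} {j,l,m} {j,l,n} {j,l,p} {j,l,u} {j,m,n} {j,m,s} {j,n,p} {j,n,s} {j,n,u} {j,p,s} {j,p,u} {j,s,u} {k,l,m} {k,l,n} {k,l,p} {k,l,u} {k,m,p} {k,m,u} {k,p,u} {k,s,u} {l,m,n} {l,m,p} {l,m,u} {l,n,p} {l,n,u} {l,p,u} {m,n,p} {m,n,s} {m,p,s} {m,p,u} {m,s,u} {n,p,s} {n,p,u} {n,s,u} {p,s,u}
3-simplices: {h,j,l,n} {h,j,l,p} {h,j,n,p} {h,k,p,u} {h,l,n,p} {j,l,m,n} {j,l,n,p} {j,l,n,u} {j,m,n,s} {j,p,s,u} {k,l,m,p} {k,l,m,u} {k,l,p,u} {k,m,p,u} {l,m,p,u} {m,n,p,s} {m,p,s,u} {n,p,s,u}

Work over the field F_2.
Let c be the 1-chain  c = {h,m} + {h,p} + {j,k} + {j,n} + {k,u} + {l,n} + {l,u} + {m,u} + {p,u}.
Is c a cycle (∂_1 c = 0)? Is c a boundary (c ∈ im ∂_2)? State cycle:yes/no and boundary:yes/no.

cycle:yes boundary:yes

n_0=9 n_1=35 n_2=54 n_3=18  [Z2]
∂1: piv[hj,hk,hl,hm,hn,hp,hs,hu] rk=8  ker:jk,jl,jm,jn,jp,js,ju,kl,km,kn,kp,ks,ku,lm,ln,lp,lu,mn,mp,ms,mu,np,ns,nu,ps,pu,su
∂2: piv[hjk,hjl,hjm,hjn,hjp,hjs,hkl,hkn,hkp,hks,hku,hln,hlp,hmn,hmp,hms,hnp,hpu,hsu,jlm,jlu,jns,jnu,jps,jpu,klm,kmu] rk=27  ker:jln,jlp,jmn,jms,jnp,jsu,kln,klp,klu,kmp,kpu,ksu,lmn,lmp,lmu,lnp,lnu,lpu,mnp,mns,mps,mpu,msu,nps,npu,nsu,psu
∂3: piv[hjln,hjlp,hjnp,hkpu,hlnp,jlmn,jlnu,jmns,jpsu,klmp,klmu,klpu,kmpu,mnps,mpsu,npsu] rk=16  ker:jlnp,lmpu
∂1c = 0
c vs im∂2: reduces to 0 ⇒ boundary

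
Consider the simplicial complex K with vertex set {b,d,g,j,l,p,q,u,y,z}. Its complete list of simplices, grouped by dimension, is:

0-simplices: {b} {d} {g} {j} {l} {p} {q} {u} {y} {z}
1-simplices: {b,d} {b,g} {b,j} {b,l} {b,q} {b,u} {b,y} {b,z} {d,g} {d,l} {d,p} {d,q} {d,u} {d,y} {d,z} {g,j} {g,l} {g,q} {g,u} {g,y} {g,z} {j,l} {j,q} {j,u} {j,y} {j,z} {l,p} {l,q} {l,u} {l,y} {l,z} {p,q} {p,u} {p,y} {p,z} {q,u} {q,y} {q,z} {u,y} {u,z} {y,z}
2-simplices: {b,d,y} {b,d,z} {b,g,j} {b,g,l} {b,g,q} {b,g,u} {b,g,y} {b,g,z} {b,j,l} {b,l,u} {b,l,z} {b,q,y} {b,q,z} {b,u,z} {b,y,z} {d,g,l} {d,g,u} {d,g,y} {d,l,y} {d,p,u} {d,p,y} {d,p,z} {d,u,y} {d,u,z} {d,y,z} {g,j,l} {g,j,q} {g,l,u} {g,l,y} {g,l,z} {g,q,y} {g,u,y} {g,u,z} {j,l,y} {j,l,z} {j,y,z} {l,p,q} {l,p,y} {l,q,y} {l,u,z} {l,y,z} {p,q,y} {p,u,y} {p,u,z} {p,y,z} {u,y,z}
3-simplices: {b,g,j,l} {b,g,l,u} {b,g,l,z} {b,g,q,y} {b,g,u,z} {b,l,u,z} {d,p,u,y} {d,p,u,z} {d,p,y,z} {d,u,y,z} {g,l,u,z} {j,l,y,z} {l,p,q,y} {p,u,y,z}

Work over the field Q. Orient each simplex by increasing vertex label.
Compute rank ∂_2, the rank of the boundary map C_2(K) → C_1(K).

n_0=10 n_1=41 n_2=46 n_3=14  [Q]
∂1: piv[bd,bg,bj,bl,bq,bu,by,bz,dp] rk=9  ker:dg,dl,dq,du,dy,dz,gj,gl,gq,gu,gy,gz,jl,jq,ju,jy,jz,lp,lq,lu,ly,lz,pq,pu,py,pz,qu,qy,qz,uy,uz,yz
∂2: piv[bdy,bdz,bgj,bgl,bgq,bgu,bgy,bgz,bjl,blu,blz,bqy,bqz,buz,byz,dgl,dgu,dgy,dly,dpu,dpy,dpz,duy,gjq,jly,jlz,lpq,lpy,lqy] rk=29  ker:duz,dyz,gjl,glu,gly,glz,gqy,guy,guz,jyz,luz,lyz,pqy,puy,puz,pyz,uyz
∂3: piv[bgjl,bglu,bglz,bgqy,bguz,bluz,dpuy,dpuz,dpyz,duyz,jlyz,lpqy] rk=12  ker:gluz,puyz
rk∂_2=29

rank∂_2=29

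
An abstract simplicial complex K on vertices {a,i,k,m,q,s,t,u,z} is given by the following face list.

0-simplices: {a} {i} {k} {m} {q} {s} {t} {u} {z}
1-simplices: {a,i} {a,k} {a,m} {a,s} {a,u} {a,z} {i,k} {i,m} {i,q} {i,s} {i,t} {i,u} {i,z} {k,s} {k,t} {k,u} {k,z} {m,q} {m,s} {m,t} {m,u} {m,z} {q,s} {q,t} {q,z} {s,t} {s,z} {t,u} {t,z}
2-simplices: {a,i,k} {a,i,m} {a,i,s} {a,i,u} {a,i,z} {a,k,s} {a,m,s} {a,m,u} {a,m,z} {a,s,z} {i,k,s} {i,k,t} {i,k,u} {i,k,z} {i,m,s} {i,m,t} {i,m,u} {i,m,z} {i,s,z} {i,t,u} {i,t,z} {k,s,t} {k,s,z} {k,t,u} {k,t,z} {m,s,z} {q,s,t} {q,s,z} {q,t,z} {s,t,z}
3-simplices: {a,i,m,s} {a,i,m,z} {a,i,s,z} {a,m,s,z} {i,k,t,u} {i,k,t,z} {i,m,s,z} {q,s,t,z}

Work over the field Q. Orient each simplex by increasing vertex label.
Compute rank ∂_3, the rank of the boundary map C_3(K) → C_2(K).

n_0=9 n_1=29 n_2=30 n_3=8  [Q]
∂1: piv[ai,ak,am,as,au,az,iq,it] rk=8  ker:ik,im,is,iu,iz,ks,kt,ku,kz,mq,ms,mt,mu,mz,qs,qt,qz,st,sz,tu,tz
∂2: piv[aik,aim,ais,aiu,aiz,aks,ams,amu,amz,asz,ikt,iku,ikz,imt,itu,itz,kst,qst,qsz] rk=19  ker:iks,ims,imu,imz,isz,ksz,ktu,ktz,msz,qtz,stz
∂3: piv[aims,aimz,aisz,amsz,iktu,iktz,qstz] rk=7  ker:imsz
rk∂_3=7

rank∂_3=7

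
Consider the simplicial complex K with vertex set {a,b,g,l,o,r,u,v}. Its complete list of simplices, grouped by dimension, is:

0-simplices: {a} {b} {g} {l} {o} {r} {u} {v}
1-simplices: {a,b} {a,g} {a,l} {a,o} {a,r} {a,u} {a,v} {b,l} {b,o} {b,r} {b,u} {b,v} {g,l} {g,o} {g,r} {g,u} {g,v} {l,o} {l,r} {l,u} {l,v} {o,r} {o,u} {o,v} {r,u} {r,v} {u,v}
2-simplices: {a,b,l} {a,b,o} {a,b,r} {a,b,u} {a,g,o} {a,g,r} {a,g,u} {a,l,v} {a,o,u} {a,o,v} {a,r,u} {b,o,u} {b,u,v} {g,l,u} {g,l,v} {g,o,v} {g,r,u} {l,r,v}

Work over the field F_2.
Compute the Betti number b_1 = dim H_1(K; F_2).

b_1=4

n_0=8 n_1=27 n_2=18  [Z2]
∂1: piv[ab,ag,al,ao,ar,au,av] rk=7  ker:bl,bo,br,bu,bv,gl,go,gr,gu,gv,lo,lr,lu,lv,or,ou,ov,ru,rv,uv
∂2: piv[abl,abo,abr,abu,ago,agr,agu,alv,aou,aov,aru,buv,glu,glv,gov,lrv] rk=16  ker:bou,gru
b_1=(27−7)−16=4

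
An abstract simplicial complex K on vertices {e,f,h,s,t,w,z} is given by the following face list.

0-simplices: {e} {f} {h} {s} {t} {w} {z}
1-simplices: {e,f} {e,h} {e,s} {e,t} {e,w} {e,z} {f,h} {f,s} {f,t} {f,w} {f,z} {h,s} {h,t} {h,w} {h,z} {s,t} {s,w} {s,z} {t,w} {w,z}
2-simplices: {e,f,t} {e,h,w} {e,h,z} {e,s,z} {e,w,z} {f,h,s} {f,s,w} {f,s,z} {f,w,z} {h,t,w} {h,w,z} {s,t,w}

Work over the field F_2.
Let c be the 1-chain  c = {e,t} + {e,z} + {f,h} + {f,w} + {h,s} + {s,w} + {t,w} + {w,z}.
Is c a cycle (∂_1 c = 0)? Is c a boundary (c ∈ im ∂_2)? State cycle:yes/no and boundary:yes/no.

n_0=7 n_1=20 n_2=12  [Z2]
∂1: piv[ef,eh,es,et,ew,ez] rk=6  ker:fh,fs,ft,fw,fz,hs,ht,hw,hz,st,sw,sz,tw,wz
∂2: piv[eft,ehw,ehz,esz,ewz,fhs,fsw,fsz,fwz,htw,stw] rk=11  ker:hwz
∂1c = 0
c vs im∂2: residual ≠ 0 ⇒ not boundary

cycle:yes boundary:no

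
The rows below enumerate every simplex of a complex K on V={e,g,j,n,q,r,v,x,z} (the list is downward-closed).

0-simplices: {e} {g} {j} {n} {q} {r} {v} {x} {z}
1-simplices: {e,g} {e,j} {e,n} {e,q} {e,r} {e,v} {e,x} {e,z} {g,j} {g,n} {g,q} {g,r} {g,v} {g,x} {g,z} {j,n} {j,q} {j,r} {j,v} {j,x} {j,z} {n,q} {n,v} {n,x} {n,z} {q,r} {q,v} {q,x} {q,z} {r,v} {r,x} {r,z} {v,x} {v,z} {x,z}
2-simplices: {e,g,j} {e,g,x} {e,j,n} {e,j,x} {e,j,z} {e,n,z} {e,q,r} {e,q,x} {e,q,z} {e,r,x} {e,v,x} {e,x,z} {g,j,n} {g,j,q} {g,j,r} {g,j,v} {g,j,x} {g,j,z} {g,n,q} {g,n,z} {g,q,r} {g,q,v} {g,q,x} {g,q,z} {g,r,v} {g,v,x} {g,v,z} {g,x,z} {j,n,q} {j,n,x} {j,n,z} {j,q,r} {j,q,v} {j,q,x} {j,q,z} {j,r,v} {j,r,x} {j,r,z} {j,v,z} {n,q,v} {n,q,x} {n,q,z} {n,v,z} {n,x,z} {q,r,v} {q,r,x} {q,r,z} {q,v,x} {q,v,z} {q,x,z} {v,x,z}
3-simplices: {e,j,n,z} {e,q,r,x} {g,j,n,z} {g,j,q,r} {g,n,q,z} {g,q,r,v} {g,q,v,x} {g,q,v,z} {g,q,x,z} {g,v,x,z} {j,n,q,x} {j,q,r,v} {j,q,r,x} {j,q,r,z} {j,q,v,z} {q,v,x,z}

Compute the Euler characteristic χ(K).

n_0=9 n_1=35 n_2=51 n_3=16
χ=+9−35+51−16=9

χ(K)=9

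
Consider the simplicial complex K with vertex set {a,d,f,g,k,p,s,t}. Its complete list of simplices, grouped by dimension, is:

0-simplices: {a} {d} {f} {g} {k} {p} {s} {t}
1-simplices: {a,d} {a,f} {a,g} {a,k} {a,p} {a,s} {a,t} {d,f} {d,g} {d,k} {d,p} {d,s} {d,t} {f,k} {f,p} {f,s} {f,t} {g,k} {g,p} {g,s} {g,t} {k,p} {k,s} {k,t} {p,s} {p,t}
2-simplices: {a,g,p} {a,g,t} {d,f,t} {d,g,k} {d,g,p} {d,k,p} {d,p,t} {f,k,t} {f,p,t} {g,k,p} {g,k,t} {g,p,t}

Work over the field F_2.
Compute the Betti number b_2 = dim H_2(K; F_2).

n_0=8 n_1=26 n_2=12  [Z2]
∂1: piv[ad,af,ag,ak,ap,as,at] rk=7  ker:df,dg,dk,dp,ds,dt,fk,fp,fs,ft,gk,gp,gs,gt,kp,ks,kt,ps,pt
∂2: piv[agp,agt,dft,dgk,dgp,dkp,dpt,fkt,fpt,gkt,gpt] rk=11  ker:gkp
b_2=(12−11)−0=1

b_2=1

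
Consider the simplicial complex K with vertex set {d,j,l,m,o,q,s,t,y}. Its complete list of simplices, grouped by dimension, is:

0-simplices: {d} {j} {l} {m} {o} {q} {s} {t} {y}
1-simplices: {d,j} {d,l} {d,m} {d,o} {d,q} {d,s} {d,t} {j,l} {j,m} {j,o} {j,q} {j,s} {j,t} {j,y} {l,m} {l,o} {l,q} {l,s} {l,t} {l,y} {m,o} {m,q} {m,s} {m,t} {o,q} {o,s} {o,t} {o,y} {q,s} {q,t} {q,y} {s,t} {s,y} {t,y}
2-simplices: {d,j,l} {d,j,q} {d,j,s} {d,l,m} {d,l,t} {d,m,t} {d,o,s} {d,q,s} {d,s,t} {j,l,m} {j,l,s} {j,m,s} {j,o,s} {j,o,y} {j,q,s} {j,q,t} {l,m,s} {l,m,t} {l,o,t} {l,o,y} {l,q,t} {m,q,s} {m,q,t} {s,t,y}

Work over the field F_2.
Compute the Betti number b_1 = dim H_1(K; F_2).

n_0=9 n_1=34 n_2=24  [Z2]
∂1: piv[dj,dl,dm,do,dq,ds,dt,jy] rk=8  ker:jl,jm,jo,jq,js,jt,lm,lo,lq,ls,lt,ly,mo,mq,ms,mt,oq,os,ot,oy,qs,qt,qy,st,sy,ty
∂2: piv[djl,djq,djs,dlm,dlt,dmt,dos,dqs,dst,jlm,jls,jms,jos,joy,jqt,lot,loy,lqt,mqs,mqt,sty] rk=21  ker:jqs,lms,lmt
b_1=(34−8)−21=5

b_1=5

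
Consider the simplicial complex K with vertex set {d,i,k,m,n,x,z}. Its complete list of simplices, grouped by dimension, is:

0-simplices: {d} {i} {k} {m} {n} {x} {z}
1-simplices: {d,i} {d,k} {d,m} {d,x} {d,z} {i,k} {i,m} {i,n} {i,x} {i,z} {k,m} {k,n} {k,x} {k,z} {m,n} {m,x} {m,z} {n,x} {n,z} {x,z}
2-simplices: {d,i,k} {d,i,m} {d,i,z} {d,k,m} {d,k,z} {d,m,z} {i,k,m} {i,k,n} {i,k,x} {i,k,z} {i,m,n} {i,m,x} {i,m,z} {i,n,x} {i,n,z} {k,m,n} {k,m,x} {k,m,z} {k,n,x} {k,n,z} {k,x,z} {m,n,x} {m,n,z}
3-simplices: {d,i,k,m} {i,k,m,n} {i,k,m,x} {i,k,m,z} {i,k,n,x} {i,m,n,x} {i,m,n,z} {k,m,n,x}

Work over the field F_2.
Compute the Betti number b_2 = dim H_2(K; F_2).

n_0=7 n_1=20 n_2=23 n_3=8  [Z2]
∂1: piv[di,dk,dm,dx,dz,in] rk=6  ker:ik,im,ix,iz,km,kn,kx,kz,mn,mx,mz,nx,nz,xz
∂2: piv[dik,dim,diz,dkm,dkz,dmz,ikn,ikx,imn,imx,inx,inz,kxz] rk=13  ker:ikm,ikz,imz,kmn,kmx,kmz,knx,knz,mnx,mnz
∂3: piv[dikm,ikmn,ikmx,ikmz,iknx,imnx,imnz] rk=7  ker:kmnx
b_2=(23−13)−7=3

b_2=3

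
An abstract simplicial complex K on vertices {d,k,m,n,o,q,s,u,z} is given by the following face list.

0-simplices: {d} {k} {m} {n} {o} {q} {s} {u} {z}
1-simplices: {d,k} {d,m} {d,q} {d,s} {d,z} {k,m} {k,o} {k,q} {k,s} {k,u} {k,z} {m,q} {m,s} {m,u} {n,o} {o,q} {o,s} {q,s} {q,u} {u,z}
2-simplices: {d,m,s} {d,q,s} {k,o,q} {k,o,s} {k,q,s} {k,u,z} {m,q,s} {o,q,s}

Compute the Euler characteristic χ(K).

n_0=9 n_1=20 n_2=8
χ=+9−20+8=-3

χ(K)=-3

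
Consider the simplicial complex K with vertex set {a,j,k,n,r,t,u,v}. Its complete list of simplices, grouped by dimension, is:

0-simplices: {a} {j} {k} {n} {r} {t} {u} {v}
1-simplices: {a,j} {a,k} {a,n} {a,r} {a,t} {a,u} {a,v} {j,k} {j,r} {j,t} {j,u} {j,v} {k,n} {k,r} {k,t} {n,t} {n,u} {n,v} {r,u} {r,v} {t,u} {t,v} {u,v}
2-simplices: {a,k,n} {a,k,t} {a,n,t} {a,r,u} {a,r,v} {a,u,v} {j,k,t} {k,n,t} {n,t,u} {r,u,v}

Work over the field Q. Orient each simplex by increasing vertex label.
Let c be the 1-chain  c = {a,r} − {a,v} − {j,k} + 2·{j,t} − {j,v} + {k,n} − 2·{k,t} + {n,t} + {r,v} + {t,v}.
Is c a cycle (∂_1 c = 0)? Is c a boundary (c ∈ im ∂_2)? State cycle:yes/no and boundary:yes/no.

cycle:yes boundary:no

n_0=8 n_1=23 n_2=10  [Q]
∂1: piv[aj,ak,an,ar,at,au,av] rk=7  ker:jk,jr,jt,ju,jv,kn,kr,kt,nt,nu,nv,ru,rv,tu,tv,uv
∂2: piv[akn,akt,ant,aru,arv,auv,jkt,ntu] rk=8  ker:knt,ruv
∂1c = 0
c vs im∂2: residual ≠ 0 ⇒ not boundary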